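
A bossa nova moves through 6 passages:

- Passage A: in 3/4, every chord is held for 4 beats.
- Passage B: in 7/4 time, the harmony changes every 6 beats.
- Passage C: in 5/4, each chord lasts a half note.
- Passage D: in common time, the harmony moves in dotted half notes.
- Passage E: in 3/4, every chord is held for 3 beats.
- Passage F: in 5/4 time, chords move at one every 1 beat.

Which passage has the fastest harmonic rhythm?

Passage F

A: 3 beats/bar ÷ 4 beats/chord = 0.75 chords/bar.
B: 7 beats/bar ÷ 6 beats/chord = 7/6 chords/bar.
C: 5 beats/bar ÷ 2 beats/chord = 2.5 chords/bar.
D: 4 beats/bar ÷ 3 beats/chord = 4/3 chords/bar.
E: 3 beats/bar ÷ 3 beats/chord = 1 chord/bar.
F: 5 beats/bar ÷ 1 beat/chord = 5 chords/bar.
Fastest is F at 5 chords/bar.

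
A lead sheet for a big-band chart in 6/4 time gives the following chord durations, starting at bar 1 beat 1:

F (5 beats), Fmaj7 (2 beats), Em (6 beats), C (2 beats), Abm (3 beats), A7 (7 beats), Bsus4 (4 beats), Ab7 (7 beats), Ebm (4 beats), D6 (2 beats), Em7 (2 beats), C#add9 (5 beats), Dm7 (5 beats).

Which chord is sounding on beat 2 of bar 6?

Ab7

Beat 2 of bar 6 is beat (6−1)×6 + 2 = 32 overall.
Running totals: F ends at 5, Fmaj7 ends at 7, Em ends at 13, C ends at 15, Abm ends at 18, A7 ends at 25, Bsus4 ends at 29, Ab7 ends at 36.
Beat 32 falls within Ab7.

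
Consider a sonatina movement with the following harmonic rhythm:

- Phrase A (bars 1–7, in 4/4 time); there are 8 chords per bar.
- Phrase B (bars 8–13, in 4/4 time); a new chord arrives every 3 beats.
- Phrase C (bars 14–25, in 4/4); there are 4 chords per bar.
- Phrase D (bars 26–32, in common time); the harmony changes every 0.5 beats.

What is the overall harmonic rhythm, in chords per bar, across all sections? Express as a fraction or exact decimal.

A: 7 bars of 4 beats is 28 beats; at 0.5 beats each that's 56 chords.
B: 6 bars of 4 beats is 24 beats; at 3 beats each that's 8 chords.
C: 12 bars of 4 beats is 48 beats; at 1 beat each that's 48 chords.
D: 7 bars of 4 beats is 28 beats; at 0.5 beats each that's 56 chords.
Overall: 168 chords over 32 bars → 168/32 = 5.25 chords per bar.

5.25 chords per bar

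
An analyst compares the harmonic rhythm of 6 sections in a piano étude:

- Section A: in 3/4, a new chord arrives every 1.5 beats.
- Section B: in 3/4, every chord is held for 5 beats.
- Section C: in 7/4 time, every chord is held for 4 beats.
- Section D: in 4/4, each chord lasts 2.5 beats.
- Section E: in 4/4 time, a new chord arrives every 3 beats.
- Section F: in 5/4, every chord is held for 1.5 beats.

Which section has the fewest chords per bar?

Section B

A: each chord is 1.5 beats in 3/4, so 2 per bar.
B: each chord is 5 beats in 3/4, so 0.6 per bar.
C: each chord is 4 beats in 7/4, so 1.75 per bar.
D: each chord is 2.5 beats in 4/4, so 1.6 per bar.
E: each chord is 3 beats in 4/4, so 4/3 per bar.
F: each chord is 1.5 beats in 5/4, so 10/3 per bar.
Slowest is B at 0.6 chords/bar.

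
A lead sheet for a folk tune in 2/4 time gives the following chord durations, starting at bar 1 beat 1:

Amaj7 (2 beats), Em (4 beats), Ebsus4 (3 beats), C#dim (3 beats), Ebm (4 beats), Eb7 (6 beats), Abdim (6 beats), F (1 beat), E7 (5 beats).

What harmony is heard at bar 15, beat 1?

Beat 1 of bar 15 is beat (15−1)×2 + 1 = 29 overall.
Running totals: Amaj7 ends at 2, Em ends at 6, Ebsus4 ends at 9, C#dim ends at 12, Ebm ends at 16, Eb7 ends at 22, Abdim ends at 28, F ends at 29.
Beat 29 falls within F.

F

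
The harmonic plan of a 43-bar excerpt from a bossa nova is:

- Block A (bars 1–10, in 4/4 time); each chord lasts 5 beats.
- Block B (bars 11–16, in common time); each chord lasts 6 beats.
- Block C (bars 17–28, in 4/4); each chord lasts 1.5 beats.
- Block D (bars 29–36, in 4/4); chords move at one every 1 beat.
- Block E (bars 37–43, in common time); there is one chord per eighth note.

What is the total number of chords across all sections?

132 chords

A: 10·4 = 40 beats, 40/5 = 8 chords.
B: 6·4 = 24 beats, 24/6 = 4 chords.
C: 12·4 = 48 beats, 48/1.5 = 32 chords.
D: 8·4 = 32 beats, 32/1 = 32 chords.
E: 7·4 = 28 beats, 28/0.5 = 56 chords.
Total: 8 + 4 + 32 + 32 + 56 = 132.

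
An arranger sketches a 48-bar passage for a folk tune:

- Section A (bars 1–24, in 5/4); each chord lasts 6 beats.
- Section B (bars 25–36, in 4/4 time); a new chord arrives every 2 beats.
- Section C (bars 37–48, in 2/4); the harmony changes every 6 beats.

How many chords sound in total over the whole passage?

48 chords

A: 24 bars × 5 beats = 120 beats; 6 beats/chord → 20 chords.
B: 12 bars × 4 beats = 48 beats; 2 beats/chord → 24 chords.
C: 12 bars × 2 beats = 24 beats; 6 beats/chord → 4 chords.
Total: 20 + 24 + 4 = 48.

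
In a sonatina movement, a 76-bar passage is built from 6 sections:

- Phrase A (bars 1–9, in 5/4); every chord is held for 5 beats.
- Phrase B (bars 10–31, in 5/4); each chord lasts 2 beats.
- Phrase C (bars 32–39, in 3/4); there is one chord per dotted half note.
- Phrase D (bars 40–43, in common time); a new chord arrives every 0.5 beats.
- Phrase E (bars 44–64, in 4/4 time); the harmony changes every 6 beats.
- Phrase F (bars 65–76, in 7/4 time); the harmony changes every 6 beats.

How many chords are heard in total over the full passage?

132 chords

A has 45 beats and chords last 5 each, so 9 chords.
B has 110 beats and chords last 2 each, so 55 chords.
C has 24 beats and chords last 3 each, so 8 chords.
D has 16 beats and chords last 0.5 each, so 32 chords.
E has 84 beats and chords last 6 each, so 14 chords.
F has 84 beats and chords last 6 each, so 14 chords.
Total: 9 + 55 + 8 + 32 + 14 + 14 = 132.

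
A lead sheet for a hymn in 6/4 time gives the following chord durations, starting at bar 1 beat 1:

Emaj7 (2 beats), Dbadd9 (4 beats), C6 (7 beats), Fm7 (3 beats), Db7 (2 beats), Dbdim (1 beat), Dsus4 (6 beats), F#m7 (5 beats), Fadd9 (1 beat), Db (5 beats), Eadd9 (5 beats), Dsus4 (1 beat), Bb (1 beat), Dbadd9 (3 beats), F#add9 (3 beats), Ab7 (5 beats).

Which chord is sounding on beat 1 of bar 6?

Beat 1 of bar 6 is beat (6−1)×6 + 1 = 31 overall.
Running totals: Emaj7 ends at 2, Dbadd9 ends at 6, C6 ends at 13, Fm7 ends at 16, Db7 ends at 18, Dbdim ends at 19, Dsus4 ends at 25, F#m7 ends at 30, Fadd9 ends at 31.
Beat 31 falls within Fadd9.

Fadd9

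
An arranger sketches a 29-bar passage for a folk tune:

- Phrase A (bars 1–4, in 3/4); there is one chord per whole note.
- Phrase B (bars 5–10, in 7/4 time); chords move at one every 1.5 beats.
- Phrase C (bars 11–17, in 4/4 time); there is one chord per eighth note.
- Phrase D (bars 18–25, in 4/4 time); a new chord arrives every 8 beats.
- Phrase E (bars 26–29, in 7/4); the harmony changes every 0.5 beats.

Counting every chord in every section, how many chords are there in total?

A: 4·3 = 12 beats, 12/4 = 3 chords.
B: 6·7 = 42 beats, 42/1.5 = 28 chords.
C: 7·4 = 28 beats, 28/0.5 = 56 chords.
D: 8·4 = 32 beats, 32/8 = 4 chords.
E: 4·7 = 28 beats, 28/0.5 = 56 chords.
Total: 3 + 28 + 56 + 4 + 56 = 147.

147 chords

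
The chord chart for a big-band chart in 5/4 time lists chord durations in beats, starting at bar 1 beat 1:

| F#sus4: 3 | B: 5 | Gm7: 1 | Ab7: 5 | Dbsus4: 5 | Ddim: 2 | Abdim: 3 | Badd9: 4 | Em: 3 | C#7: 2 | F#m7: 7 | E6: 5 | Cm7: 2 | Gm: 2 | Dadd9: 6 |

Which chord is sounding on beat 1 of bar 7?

Beat 1 of bar 7 is beat (7−1)×5 + 1 = 31 overall.
Running totals: F#sus4 ends at 3, B ends at 8, Gm7 ends at 9, Ab7 ends at 14, Dbsus4 ends at 19, Ddim ends at 21, Abdim ends at 24, Badd9 ends at 28, Em ends at 31.
Beat 31 falls within Em.

Em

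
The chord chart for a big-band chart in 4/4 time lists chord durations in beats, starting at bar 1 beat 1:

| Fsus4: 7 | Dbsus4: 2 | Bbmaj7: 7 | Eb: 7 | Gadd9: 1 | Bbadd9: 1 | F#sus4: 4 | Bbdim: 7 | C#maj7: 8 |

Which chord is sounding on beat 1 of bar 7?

Beat 1 of bar 7 is beat (7−1)×4 + 1 = 25 overall.
Running totals: Fsus4 ends at 7, Dbsus4 ends at 9, Bbmaj7 ends at 16, Eb ends at 23, Gadd9 ends at 24, Bbadd9 ends at 25.
Beat 25 falls within Bbadd9.

Bbadd9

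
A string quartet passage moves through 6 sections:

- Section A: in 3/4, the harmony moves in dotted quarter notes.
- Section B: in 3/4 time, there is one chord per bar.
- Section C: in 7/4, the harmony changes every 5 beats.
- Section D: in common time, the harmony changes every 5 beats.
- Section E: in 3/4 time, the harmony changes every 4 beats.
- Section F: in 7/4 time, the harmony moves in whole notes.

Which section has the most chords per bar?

A: each chord is 1.5 beats in 3/4, so 2 per bar.
B: each chord is 3 beats in 3/4, so 1 per bar.
C: each chord is 5 beats in 7/4, so 1.4 per bar.
D: each chord is 5 beats in 4/4, so 0.8 per bar.
E: each chord is 4 beats in 3/4, so 0.75 per bar.
F: each chord is 4 beats in 7/4, so 1.75 per bar.
Fastest is A at 2 chords/bar.

Section A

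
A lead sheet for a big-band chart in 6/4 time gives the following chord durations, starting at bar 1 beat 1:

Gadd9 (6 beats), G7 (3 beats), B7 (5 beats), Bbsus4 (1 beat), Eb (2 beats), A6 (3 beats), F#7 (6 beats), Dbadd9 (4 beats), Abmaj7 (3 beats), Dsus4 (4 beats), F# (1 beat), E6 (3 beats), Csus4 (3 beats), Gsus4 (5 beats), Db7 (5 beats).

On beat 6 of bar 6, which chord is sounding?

Beat 6 of bar 6 is beat (6−1)×6 + 6 = 36 overall.
Running totals: Gadd9 ends at 6, G7 ends at 9, B7 ends at 14, Bbsus4 ends at 15, Eb ends at 17, A6 ends at 20, F#7 ends at 26, Dbadd9 ends at 30, Abmaj7 ends at 33, Dsus4 ends at 37.
Beat 36 falls within Dsus4.

Dsus4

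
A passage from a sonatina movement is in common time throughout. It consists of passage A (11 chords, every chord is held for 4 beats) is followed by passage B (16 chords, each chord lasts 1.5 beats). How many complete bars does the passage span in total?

17 bars

A: 11 × 4 = 44 beats = 11 bars.
B: 16 × 1.5 = 24 beats = 6 bars.
Total: 11 + 6 = 17 bars.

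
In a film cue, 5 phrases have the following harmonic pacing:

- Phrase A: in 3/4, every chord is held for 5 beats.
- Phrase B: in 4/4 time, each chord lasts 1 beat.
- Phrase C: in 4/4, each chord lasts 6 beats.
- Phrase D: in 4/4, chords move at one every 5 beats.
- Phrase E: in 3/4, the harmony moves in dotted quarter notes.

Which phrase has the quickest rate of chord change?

Phrase B

A: each chord is 5 beats in 3/4, so 0.6 per bar.
B: each chord is 1 beat in 4/4, so 4 per bar.
C: each chord is 6 beats in 4/4, so 2/3 per bar.
D: each chord is 5 beats in 4/4, so 0.8 per bar.
E: each chord is 1.5 beats in 3/4, so 2 per bar.
Fastest is B at 4 chords/bar.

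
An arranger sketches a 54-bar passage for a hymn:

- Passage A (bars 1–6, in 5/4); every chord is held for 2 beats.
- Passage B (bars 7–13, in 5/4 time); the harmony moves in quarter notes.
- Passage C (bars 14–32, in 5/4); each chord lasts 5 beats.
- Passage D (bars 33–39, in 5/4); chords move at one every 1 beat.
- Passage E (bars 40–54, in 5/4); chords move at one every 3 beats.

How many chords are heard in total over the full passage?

129 chords

A: 6 bars × 5 beats = 30 beats; 2 beats/chord → 15 chords.
B: 7 bars × 5 beats = 35 beats; 1 beat/chord → 35 chords.
C: 19 bars × 5 beats = 95 beats; 5 beats/chord → 19 chords.
D: 7 bars × 5 beats = 35 beats; 1 beat/chord → 35 chords.
E: 15 bars × 5 beats = 75 beats; 3 beats/chord → 25 chords.
Total: 15 + 35 + 19 + 35 + 25 = 129.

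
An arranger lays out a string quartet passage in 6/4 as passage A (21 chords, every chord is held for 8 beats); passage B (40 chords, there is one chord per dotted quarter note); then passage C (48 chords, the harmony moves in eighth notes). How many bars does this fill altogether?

A: 21 × 8 = 168 beats = 28 bars.
B: 40 × 1.5 = 60 beats = 10 bars.
C: 48 × 0.5 = 24 beats = 4 bars.
Total: 28 + 10 + 4 = 42 bars.

42 bars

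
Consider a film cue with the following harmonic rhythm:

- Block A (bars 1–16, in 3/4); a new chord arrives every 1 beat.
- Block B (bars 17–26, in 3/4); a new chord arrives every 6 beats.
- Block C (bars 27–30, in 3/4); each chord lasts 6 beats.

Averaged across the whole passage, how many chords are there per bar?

11/6 chords per bar

A: 16 bars of 3 beats is 48 beats; at 1 beat each that's 48 chords.
B: 10 bars of 3 beats is 30 beats; at 6 beats each that's 5 chords.
C: 4 bars of 3 beats is 12 beats; at 6 beats each that's 2 chords.
Overall: 55 chords over 30 bars → 55/30 = 11/6 chords per bar.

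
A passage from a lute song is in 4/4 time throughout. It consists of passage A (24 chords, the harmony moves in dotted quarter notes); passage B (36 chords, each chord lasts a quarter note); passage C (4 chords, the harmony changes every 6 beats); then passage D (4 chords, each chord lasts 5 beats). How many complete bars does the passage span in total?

A: 24 × 1.5 = 36 beats = 9 bars.
B: 36 × 1 = 36 beats = 9 bars.
C: 4 × 6 = 24 beats = 6 bars.
D: 4 × 5 = 20 beats = 5 bars.
Total: 9 + 9 + 6 + 5 = 29 bars.

29 bars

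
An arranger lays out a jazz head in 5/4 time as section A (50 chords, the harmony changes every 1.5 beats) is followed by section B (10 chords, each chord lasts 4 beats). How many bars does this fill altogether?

23 bars

A: 50 × 1.5 = 75 beats = 15 bars.
B: 10 × 4 = 40 beats = 8 bars.
Total: 15 + 8 = 23 bars.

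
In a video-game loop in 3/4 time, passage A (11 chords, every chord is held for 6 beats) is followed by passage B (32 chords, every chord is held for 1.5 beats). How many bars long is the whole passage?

38 bars

A: 11 × 6 = 66 beats = 22 bars.
B: 32 × 1.5 = 48 beats = 16 bars.
Total: 22 + 16 = 38 bars.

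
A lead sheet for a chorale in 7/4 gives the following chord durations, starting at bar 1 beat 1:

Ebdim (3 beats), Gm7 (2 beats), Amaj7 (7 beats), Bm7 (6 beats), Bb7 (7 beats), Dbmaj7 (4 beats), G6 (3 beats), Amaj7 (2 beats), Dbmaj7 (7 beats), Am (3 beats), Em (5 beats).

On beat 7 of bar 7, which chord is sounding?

Em

Beat 7 of bar 7 is beat (7−1)×7 + 7 = 49 overall.
Running totals: Ebdim ends at 3, Gm7 ends at 5, Amaj7 ends at 12, Bm7 ends at 18, Bb7 ends at 25, Dbmaj7 ends at 29, G6 ends at 32, Amaj7 ends at 34, Dbmaj7 ends at 41, Am ends at 44, Em ends at 49.
Beat 49 falls within Em.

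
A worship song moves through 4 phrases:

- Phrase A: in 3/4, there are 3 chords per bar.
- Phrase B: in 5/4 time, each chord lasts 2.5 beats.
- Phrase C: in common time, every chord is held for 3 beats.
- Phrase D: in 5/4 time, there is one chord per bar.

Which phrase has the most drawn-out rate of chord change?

Phrase D

A: 3 beats/bar ÷ 1 beat/chord = 3 chords/bar.
B: 5 beats/bar ÷ 2.5 beats/chord = 2 chords/bar.
C: 4 beats/bar ÷ 3 beats/chord = 4/3 chords/bar.
D: 5 beats/bar ÷ 5 beats/chord = 1 chord/bar.
Slowest is D at 1 chords/bar.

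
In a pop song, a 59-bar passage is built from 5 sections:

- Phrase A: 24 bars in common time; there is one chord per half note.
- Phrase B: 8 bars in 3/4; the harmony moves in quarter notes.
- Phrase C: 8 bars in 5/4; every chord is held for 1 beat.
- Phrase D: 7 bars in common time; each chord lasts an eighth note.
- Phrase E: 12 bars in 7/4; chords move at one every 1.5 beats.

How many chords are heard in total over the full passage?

224 chords

A has 96 beats and chords last 2 each, so 48 chords.
B has 24 beats and chords last 1 each, so 24 chords.
C has 40 beats and chords last 1 each, so 40 chords.
D has 28 beats and chords last 0.5 each, so 56 chords.
E has 84 beats and chords last 1.5 each, so 56 chords.
Total: 48 + 24 + 40 + 56 + 56 = 224.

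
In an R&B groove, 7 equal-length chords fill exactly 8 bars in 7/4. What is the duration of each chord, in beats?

8 bars × 7 beats/bar = 56 beats total.
56 beats ÷ 7 chords = 8 beats per chord.

8 beats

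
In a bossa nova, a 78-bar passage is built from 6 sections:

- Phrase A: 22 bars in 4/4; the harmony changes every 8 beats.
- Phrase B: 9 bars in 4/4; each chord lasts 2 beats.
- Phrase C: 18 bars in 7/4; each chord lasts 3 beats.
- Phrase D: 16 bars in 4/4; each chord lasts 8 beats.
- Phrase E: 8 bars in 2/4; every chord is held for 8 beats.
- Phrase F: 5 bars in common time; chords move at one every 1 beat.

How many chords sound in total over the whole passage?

A: 22·4 = 88 beats, 88/8 = 11 chords.
B: 9·4 = 36 beats, 36/2 = 18 chords.
C: 18·7 = 126 beats, 126/3 = 42 chords.
D: 16·4 = 64 beats, 64/8 = 8 chords.
E: 8·2 = 16 beats, 16/8 = 2 chords.
F: 5·4 = 20 beats, 20/1 = 20 chords.
Total: 11 + 18 + 42 + 8 + 2 + 20 = 101.

101 chords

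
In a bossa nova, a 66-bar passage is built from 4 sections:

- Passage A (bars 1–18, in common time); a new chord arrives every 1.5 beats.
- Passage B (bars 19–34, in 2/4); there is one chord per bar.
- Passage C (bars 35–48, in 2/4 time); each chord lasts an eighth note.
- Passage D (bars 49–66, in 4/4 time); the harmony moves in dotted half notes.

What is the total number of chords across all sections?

A has 72 beats and chords last 1.5 each, so 48 chords.
B has 32 beats and chords last 2 each, so 16 chords.
C has 28 beats and chords last 0.5 each, so 56 chords.
D has 72 beats and chords last 3 each, so 24 chords.
Total: 48 + 16 + 56 + 24 = 144.

144 chords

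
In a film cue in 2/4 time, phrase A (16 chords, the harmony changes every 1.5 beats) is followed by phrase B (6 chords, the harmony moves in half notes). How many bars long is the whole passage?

A: 16 × 1.5 = 24 beats = 12 bars.
B: 6 × 2 = 12 beats = 6 bars.
Total: 12 + 6 = 18 bars.

18 bars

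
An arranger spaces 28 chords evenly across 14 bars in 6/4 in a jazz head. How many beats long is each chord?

3 beats

14 bars × 6 beats/bar = 84 beats total.
84 beats ÷ 28 chords = 3 beats per chord.
(That is a dotted half note.)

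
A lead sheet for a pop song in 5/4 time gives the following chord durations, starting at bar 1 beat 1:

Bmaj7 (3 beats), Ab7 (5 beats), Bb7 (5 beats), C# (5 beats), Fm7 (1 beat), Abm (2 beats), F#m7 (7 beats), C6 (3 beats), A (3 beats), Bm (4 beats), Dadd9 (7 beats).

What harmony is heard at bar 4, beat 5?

Abm

Beat 5 of bar 4 is beat (4−1)×5 + 5 = 20 overall.
Running totals: Bmaj7 ends at 3, Ab7 ends at 8, Bb7 ends at 13, C# ends at 18, Fm7 ends at 19, Abm ends at 21.
Beat 20 falls within Abm.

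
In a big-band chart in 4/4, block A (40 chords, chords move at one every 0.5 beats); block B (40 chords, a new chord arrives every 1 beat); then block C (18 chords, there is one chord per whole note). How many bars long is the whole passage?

A: 40 × 0.5 = 20 beats = 5 bars.
B: 40 × 1 = 40 beats = 10 bars.
C: 18 × 4 = 72 beats = 18 bars.
Total: 5 + 10 + 18 = 33 bars.

33 bars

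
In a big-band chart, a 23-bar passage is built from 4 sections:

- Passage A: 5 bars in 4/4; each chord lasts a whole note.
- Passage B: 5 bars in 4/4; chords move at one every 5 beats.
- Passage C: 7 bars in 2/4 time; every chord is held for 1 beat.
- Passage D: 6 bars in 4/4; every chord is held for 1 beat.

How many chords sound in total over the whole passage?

A: 5·4 = 20 beats, 20/4 = 5 chords.
B: 5·4 = 20 beats, 20/5 = 4 chords.
C: 7·2 = 14 beats, 14/1 = 14 chords.
D: 6·4 = 24 beats, 24/1 = 24 chords.
Total: 5 + 4 + 14 + 24 = 47.

47 chords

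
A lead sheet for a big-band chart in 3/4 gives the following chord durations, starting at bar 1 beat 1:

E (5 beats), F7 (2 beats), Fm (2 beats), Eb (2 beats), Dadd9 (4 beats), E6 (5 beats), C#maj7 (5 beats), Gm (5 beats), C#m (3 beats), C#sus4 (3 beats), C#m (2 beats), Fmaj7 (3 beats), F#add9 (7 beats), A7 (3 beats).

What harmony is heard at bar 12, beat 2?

Beat 2 of bar 12 is beat (12−1)×3 + 2 = 35 overall.
Running totals: E ends at 5, F7 ends at 7, Fm ends at 9, Eb ends at 11, Dadd9 ends at 15, E6 ends at 20, C#maj7 ends at 25, Gm ends at 30, C#m ends at 33, C#sus4 ends at 36.
Beat 35 falls within C#sus4.

C#sus4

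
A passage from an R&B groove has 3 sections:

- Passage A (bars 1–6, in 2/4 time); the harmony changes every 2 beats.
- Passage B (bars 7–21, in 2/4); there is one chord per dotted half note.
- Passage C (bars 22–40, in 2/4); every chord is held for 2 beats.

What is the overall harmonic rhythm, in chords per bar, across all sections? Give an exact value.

A: 6 × 2 = 12 beats ÷ 2 = 6 chords.
B: 15 × 2 = 30 beats ÷ 3 = 10 chords.
C: 19 × 2 = 38 beats ÷ 2 = 19 chords.
Overall: 35 chords over 40 bars → 35/40 = 0.875 chords per bar.

0.875 chords per bar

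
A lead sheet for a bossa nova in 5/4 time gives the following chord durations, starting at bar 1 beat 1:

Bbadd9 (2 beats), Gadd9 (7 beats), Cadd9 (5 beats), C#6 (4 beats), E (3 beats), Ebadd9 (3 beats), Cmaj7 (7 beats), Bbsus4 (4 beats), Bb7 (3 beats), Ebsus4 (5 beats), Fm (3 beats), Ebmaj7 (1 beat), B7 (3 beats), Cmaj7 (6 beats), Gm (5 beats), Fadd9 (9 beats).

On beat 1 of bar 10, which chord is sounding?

Fm

Beat 1 of bar 10 is beat (10−1)×5 + 1 = 46 overall.
Running totals: Bbadd9 ends at 2, Gadd9 ends at 9, Cadd9 ends at 14, C#6 ends at 18, E ends at 21, Ebadd9 ends at 24, Cmaj7 ends at 31, Bbsus4 ends at 35, Bb7 ends at 38, Ebsus4 ends at 43, Fm ends at 46.
Beat 46 falls within Fm.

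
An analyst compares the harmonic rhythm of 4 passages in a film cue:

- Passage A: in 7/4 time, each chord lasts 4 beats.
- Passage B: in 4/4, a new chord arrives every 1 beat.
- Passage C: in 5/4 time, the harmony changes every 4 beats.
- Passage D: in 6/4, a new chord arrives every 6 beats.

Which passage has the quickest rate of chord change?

Passage B

A: 7 beats/bar ÷ 4 beats/chord = 1.75 chords/bar.
B: 4 beats/bar ÷ 1 beat/chord = 4 chords/bar.
C: 5 beats/bar ÷ 4 beats/chord = 1.25 chords/bar.
D: 6 beats/bar ÷ 6 beats/chord = 1 chord/bar.
Fastest is B at 4 chords/bar.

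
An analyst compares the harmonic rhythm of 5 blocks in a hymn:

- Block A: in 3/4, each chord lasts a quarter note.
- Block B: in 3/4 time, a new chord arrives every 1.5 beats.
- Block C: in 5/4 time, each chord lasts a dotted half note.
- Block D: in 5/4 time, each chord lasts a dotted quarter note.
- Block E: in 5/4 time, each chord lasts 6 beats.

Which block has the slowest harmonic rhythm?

A: 3 beats/bar ÷ 1 beat/chord = 3 chords/bar.
B: 3 beats/bar ÷ 1.5 beats/chord = 2 chords/bar.
C: 5 beats/bar ÷ 3 beats/chord = 5/3 chords/bar.
D: 5 beats/bar ÷ 1.5 beats/chord = 10/3 chords/bar.
E: 5 beats/bar ÷ 6 beats/chord = 5/6 chords/bar.
Slowest is E at 5/6 chords/bar.

Block E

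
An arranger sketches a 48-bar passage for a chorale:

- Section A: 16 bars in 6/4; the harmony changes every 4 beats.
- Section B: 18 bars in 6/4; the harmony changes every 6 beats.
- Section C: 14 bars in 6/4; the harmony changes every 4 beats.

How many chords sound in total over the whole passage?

63 chords

A has 96 beats and chords last 4 each, so 24 chords.
B has 108 beats and chords last 6 each, so 18 chords.
C has 84 beats and chords last 4 each, so 21 chords.
Total: 24 + 18 + 21 = 63.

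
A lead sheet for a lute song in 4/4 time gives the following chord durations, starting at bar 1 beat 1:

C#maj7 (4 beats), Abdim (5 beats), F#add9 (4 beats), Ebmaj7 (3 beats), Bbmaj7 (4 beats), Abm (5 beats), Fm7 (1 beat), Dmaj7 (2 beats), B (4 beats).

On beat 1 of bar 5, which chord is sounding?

Bbmaj7

Beat 1 of bar 5 is beat (5−1)×4 + 1 = 17 overall.
Running totals: C#maj7 ends at 4, Abdim ends at 9, F#add9 ends at 13, Ebmaj7 ends at 16, Bbmaj7 ends at 20.
Beat 17 falls within Bbmaj7.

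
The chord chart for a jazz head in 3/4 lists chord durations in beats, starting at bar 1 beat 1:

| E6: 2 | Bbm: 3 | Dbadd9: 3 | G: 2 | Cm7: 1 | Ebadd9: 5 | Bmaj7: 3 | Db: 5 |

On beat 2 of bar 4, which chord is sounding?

Beat 2 of bar 4 is beat (4−1)×3 + 2 = 11 overall.
Running totals: E6 ends at 2, Bbm ends at 5, Dbadd9 ends at 8, G ends at 10, Cm7 ends at 11.
Beat 11 falls within Cm7.

Cm7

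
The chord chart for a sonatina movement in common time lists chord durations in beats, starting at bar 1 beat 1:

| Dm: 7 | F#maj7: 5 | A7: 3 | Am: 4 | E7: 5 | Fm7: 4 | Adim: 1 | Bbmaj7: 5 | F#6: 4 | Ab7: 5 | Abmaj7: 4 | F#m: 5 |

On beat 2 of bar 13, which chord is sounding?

Beat 2 of bar 13 is beat (13−1)×4 + 2 = 50 overall.
Running totals: Dm ends at 7, F#maj7 ends at 12, A7 ends at 15, Am ends at 19, E7 ends at 24, Fm7 ends at 28, Adim ends at 29, Bbmaj7 ends at 34, F#6 ends at 38, Ab7 ends at 43, Abmaj7 ends at 47, F#m ends at 52.
Beat 50 falls within F#m.

F#m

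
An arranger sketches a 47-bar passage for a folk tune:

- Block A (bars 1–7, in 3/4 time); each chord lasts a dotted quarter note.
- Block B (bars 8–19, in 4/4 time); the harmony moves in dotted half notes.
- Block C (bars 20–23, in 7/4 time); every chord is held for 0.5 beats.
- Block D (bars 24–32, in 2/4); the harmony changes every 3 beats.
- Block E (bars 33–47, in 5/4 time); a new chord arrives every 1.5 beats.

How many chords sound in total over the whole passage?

142 chords

A: 7 bars × 3 beats = 21 beats; 1.5 beats/chord → 14 chords.
B: 12 bars × 4 beats = 48 beats; 3 beats/chord → 16 chords.
C: 4 bars × 7 beats = 28 beats; 0.5 beats/chord → 56 chords.
D: 9 bars × 2 beats = 18 beats; 3 beats/chord → 6 chords.
E: 15 bars × 5 beats = 75 beats; 1.5 beats/chord → 50 chords.
Total: 14 + 16 + 56 + 6 + 50 = 142.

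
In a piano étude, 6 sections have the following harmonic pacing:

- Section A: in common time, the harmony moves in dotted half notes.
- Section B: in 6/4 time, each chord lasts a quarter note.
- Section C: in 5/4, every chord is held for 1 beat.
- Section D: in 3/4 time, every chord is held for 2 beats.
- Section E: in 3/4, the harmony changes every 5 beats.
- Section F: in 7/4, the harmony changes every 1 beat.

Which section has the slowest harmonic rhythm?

A: 4 beats/bar ÷ 3 beats/chord = 4/3 chords/bar.
B: 6 beats/bar ÷ 1 beat/chord = 6 chords/bar.
C: 5 beats/bar ÷ 1 beat/chord = 5 chords/bar.
D: 3 beats/bar ÷ 2 beats/chord = 1.5 chords/bar.
E: 3 beats/bar ÷ 5 beats/chord = 0.6 chords/bar.
F: 7 beats/bar ÷ 1 beat/chord = 7 chords/bar.
Slowest is E at 0.6 chords/bar.

Section E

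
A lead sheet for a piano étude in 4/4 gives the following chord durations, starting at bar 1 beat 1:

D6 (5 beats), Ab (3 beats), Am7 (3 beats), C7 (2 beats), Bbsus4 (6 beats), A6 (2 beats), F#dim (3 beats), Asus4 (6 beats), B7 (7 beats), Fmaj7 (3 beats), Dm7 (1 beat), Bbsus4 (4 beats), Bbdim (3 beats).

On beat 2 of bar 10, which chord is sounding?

Beat 2 of bar 10 is beat (10−1)×4 + 2 = 38 overall.
Running totals: D6 ends at 5, Ab ends at 8, Am7 ends at 11, C7 ends at 13, Bbsus4 ends at 19, A6 ends at 21, F#dim ends at 24, Asus4 ends at 30, B7 ends at 37, Fmaj7 ends at 40.
Beat 38 falls within Fmaj7.

Fmaj7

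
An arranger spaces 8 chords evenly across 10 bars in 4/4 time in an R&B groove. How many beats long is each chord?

10 bars × 4 beats/bar = 40 beats total.
40 beats ÷ 8 chords = 5 beats per chord.

5 beats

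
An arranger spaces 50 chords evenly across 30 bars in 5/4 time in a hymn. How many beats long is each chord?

30 bars × 5 beats/bar = 150 beats total.
150 beats ÷ 50 chords = 3 beats per chord.
(That is a dotted half note.)

3 beats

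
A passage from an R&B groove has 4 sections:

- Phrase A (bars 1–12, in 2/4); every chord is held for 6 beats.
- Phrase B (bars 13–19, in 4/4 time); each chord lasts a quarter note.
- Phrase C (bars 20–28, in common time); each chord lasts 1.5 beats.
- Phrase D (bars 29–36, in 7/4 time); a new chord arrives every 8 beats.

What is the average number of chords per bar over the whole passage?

1.75 chords per bar

A: 12 × 2 = 24 beats ÷ 6 = 4 chords.
B: 7 × 4 = 28 beats ÷ 1 = 28 chords.
C: 9 × 4 = 36 beats ÷ 1.5 = 24 chords.
D: 8 × 7 = 56 beats ÷ 8 = 7 chords.
Overall: 63 chords over 36 bars → 63/36 = 1.75 chords per bar.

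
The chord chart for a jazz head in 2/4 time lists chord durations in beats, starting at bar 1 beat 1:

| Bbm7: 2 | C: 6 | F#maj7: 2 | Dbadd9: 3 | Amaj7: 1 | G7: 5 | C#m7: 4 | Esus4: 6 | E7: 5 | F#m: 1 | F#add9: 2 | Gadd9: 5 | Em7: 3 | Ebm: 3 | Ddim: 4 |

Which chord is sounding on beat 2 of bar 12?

Esus4

Beat 2 of bar 12 is beat (12−1)×2 + 2 = 24 overall.
Running totals: Bbm7 ends at 2, C ends at 8, F#maj7 ends at 10, Dbadd9 ends at 13, Amaj7 ends at 14, G7 ends at 19, C#m7 ends at 23, Esus4 ends at 29.
Beat 24 falls within Esus4.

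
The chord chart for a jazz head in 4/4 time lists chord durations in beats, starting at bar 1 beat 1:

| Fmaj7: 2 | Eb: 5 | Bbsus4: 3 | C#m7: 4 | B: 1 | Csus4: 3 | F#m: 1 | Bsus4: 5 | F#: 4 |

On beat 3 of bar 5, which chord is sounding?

Beat 3 of bar 5 is beat (5−1)×4 + 3 = 19 overall.
Running totals: Fmaj7 ends at 2, Eb ends at 7, Bbsus4 ends at 10, C#m7 ends at 14, B ends at 15, Csus4 ends at 18, F#m ends at 19.
Beat 19 falls within F#m.

F#m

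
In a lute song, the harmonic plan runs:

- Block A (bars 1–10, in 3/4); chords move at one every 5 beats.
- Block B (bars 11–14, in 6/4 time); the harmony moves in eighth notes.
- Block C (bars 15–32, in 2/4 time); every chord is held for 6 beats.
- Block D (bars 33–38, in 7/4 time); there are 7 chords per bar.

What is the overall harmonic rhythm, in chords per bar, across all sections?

A: 10 bars of 3 beats is 30 beats; at 5 beats each that's 6 chords.
B: 4 bars of 6 beats is 24 beats; at 0.5 beats each that's 48 chords.
C: 18 bars of 2 beats is 36 beats; at 6 beats each that's 6 chords.
D: 6 bars of 7 beats is 42 beats; at 1 beat each that's 42 chords.
Overall: 102 chords over 38 bars → 102/38 = 51/19 chords per bar.

51/19 chords per bar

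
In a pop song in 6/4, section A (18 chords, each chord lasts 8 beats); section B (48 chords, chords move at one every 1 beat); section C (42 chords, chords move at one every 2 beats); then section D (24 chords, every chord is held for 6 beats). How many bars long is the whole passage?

A: 18 × 8 = 144 beats = 24 bars.
B: 48 × 1 = 48 beats = 8 bars.
C: 42 × 2 = 84 beats = 14 bars.
D: 24 × 6 = 144 beats = 24 bars.
Total: 24 + 8 + 14 + 24 = 70 bars.

70 bars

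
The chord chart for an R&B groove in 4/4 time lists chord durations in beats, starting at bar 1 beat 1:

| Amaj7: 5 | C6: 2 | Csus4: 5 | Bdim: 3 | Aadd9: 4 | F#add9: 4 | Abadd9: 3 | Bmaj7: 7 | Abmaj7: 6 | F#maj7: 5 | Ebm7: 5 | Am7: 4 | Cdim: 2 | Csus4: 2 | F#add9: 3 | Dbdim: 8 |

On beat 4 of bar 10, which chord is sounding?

Beat 4 of bar 10 is beat (10−1)×4 + 4 = 40 overall.
Running totals: Amaj7 ends at 5, C6 ends at 7, Csus4 ends at 12, Bdim ends at 15, Aadd9 ends at 19, F#add9 ends at 23, Abadd9 ends at 26, Bmaj7 ends at 33, Abmaj7 ends at 39, F#maj7 ends at 44.
Beat 40 falls within F#maj7.

F#maj7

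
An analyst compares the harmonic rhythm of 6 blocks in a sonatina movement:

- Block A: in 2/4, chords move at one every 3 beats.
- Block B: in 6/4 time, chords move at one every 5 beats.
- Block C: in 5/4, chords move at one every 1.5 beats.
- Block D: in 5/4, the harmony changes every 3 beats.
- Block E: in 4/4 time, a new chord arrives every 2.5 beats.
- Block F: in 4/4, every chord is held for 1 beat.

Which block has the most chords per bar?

Block F

A: each chord is 3 beats in 2/4, so 2/3 per bar.
B: each chord is 5 beats in 6/4, so 1.2 per bar.
C: each chord is 1.5 beats in 5/4, so 10/3 per bar.
D: each chord is 3 beats in 5/4, so 5/3 per bar.
E: each chord is 2.5 beats in 4/4, so 1.6 per bar.
F: each chord is 1 beat in 4/4, so 4 per bar.
Fastest is F at 4 chords/bar.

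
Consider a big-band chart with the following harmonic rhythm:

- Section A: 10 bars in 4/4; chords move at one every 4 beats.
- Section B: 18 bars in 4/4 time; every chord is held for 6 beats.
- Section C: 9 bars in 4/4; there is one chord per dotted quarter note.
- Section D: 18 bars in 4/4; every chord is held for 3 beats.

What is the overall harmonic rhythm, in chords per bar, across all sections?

14/11 chords per bar

A: 10 bars of 4 beats is 40 beats; at 4 beats each that's 10 chords.
B: 18 bars of 4 beats is 72 beats; at 6 beats each that's 12 chords.
C: 9 bars of 4 beats is 36 beats; at 1.5 beats each that's 24 chords.
D: 18 bars of 4 beats is 72 beats; at 3 beats each that's 24 chords.
Overall: 70 chords over 55 bars → 70/55 = 14/11 chords per bar.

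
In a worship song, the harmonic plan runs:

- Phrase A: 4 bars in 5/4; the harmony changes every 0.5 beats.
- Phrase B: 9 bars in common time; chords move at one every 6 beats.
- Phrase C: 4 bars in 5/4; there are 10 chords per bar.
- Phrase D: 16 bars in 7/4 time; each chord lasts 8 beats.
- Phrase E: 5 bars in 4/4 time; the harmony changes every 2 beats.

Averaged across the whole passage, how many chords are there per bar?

55/19 chords per bar

A: 4 × 5 = 20 beats ÷ 0.5 = 40 chords.
B: 9 × 4 = 36 beats ÷ 6 = 6 chords.
C: 4 × 5 = 20 beats ÷ 0.5 = 40 chords.
D: 16 × 7 = 112 beats ÷ 8 = 14 chords.
E: 5 × 4 = 20 beats ÷ 2 = 10 chords.
Overall: 110 chords over 38 bars → 110/38 = 55/19 chords per bar.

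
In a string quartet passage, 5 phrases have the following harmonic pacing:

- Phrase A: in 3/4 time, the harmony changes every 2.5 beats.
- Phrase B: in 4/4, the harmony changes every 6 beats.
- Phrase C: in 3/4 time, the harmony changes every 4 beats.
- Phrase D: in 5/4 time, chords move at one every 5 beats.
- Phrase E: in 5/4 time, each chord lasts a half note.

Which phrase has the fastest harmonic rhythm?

A: 3/2.5 = 1.2 chords/bar.
B: 4/6 = 2/3 chords/bar.
C: 3/4 = 0.75 chords/bar.
D: 5/5 = 1 chord/bar.
E: 5/2 = 2.5 chords/bar.
Fastest is E at 2.5 chords/bar.

Phrase E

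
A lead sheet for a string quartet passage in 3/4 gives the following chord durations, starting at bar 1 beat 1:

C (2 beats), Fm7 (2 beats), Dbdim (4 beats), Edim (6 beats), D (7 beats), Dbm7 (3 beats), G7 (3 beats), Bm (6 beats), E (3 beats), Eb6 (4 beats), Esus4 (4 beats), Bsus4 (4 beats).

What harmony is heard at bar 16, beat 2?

Beat 2 of bar 16 is beat (16−1)×3 + 2 = 47 overall.
Running totals: C ends at 2, Fm7 ends at 4, Dbdim ends at 8, Edim ends at 14, D ends at 21, Dbm7 ends at 24, G7 ends at 27, Bm ends at 33, E ends at 36, Eb6 ends at 40, Esus4 ends at 44, Bsus4 ends at 48.
Beat 47 falls within Bsus4.

Bsus4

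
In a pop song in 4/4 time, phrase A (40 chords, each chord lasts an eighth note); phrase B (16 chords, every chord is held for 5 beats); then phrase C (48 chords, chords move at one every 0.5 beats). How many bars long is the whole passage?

A: 40 × 0.5 = 20 beats = 5 bars.
B: 16 × 5 = 80 beats = 20 bars.
C: 48 × 0.5 = 24 beats = 6 bars.
Total: 5 + 20 + 6 = 31 bars.

31 bars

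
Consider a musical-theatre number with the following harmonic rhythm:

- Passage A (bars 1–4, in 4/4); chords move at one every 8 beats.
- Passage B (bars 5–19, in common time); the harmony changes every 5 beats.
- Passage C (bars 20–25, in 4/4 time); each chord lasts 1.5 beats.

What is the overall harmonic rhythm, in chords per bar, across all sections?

A: 4 bars of 4 beats is 16 beats; at 8 beats each that's 2 chords.
B: 15 bars of 4 beats is 60 beats; at 5 beats each that's 12 chords.
C: 6 bars of 4 beats is 24 beats; at 1.5 beats each that's 16 chords.
Overall: 30 chords over 25 bars → 30/25 = 1.2 chords per bar.

1.2 chords per bar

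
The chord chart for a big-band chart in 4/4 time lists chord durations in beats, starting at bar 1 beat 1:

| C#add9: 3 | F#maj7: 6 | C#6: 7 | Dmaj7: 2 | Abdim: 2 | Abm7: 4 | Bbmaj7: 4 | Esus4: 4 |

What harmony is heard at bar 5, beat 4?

Abdim

Beat 4 of bar 5 is beat (5−1)×4 + 4 = 20 overall.
Running totals: C#add9 ends at 3, F#maj7 ends at 9, C#6 ends at 16, Dmaj7 ends at 18, Abdim ends at 20.
Beat 20 falls within Abdim.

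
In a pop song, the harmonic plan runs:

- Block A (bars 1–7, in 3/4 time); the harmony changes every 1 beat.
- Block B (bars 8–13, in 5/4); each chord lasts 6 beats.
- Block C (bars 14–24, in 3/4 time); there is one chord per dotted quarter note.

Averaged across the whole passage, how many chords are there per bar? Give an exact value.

A: 7 × 3 = 21 beats ÷ 1 = 21 chords.
B: 6 × 5 = 30 beats ÷ 6 = 5 chords.
C: 11 × 3 = 33 beats ÷ 1.5 = 22 chords.
Overall: 48 chords over 24 bars → 48/24 = 2 chords per bar.

2 chords per bar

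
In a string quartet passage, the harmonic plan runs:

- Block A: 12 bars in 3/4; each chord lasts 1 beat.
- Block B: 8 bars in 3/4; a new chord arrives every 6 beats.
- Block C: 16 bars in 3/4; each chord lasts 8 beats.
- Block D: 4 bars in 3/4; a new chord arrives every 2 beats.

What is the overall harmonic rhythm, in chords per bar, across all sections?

A: 12 × 3 = 36 beats ÷ 1 = 36 chords.
B: 8 × 3 = 24 beats ÷ 6 = 4 chords.
C: 16 × 3 = 48 beats ÷ 8 = 6 chords.
D: 4 × 3 = 12 beats ÷ 2 = 6 chords.
Overall: 52 chords over 40 bars → 52/40 = 1.3 chords per bar.

1.3 chords per bar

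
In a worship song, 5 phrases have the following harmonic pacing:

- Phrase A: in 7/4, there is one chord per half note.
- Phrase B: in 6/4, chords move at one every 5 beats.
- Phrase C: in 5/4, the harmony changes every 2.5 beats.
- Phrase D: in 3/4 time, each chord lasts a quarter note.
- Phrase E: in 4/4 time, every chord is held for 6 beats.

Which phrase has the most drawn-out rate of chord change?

Phrase E

A: each chord is 2 beats in 7/4, so 3.5 per bar.
B: each chord is 5 beats in 6/4, so 1.2 per bar.
C: each chord is 2.5 beats in 5/4, so 2 per bar.
D: each chord is 1 beat in 3/4, so 3 per bar.
E: each chord is 6 beats in 4/4, so 2/3 per bar.
Slowest is E at 2/3 chords/bar.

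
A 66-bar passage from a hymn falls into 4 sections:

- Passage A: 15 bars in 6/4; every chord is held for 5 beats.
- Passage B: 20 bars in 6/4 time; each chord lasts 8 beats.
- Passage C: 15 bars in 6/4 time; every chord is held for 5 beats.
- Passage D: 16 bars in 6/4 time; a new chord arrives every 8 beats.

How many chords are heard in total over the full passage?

A has 90 beats and chords last 5 each, so 18 chords.
B has 120 beats and chords last 8 each, so 15 chords.
C has 90 beats and chords last 5 each, so 18 chords.
D has 96 beats and chords last 8 each, so 12 chords.
Total: 18 + 15 + 18 + 12 = 63.

63 chords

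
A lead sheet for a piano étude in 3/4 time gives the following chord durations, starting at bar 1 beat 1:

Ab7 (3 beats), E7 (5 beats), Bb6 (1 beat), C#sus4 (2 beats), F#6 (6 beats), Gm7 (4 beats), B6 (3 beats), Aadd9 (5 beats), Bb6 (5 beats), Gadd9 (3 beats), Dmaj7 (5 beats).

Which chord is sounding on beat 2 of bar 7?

Beat 2 of bar 7 is beat (7−1)×3 + 2 = 20 overall.
Running totals: Ab7 ends at 3, E7 ends at 8, Bb6 ends at 9, C#sus4 ends at 11, F#6 ends at 17, Gm7 ends at 21.
Beat 20 falls within Gm7.

Gm7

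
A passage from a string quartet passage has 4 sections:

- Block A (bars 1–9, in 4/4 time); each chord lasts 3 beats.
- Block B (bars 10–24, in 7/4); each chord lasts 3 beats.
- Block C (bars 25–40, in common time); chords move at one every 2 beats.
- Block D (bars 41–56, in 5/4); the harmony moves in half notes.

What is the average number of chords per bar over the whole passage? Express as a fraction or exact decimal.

2.125 chords per bar

A: 9 × 4 = 36 beats ÷ 3 = 12 chords.
B: 15 × 7 = 105 beats ÷ 3 = 35 chords.
C: 16 × 4 = 64 beats ÷ 2 = 32 chords.
D: 16 × 5 = 80 beats ÷ 2 = 40 chords.
Overall: 119 chords over 56 bars → 119/56 = 2.125 chords per bar.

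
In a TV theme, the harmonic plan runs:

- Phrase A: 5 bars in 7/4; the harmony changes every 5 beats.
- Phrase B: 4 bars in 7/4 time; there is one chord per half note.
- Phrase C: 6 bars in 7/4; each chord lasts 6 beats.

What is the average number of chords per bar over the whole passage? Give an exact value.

A: 5 × 7 = 35 beats ÷ 5 = 7 chords.
B: 4 × 7 = 28 beats ÷ 2 = 14 chords.
C: 6 × 7 = 42 beats ÷ 6 = 7 chords.
Overall: 28 chords over 15 bars → 28/15 = 28/15 chords per bar.

28/15 chords per bar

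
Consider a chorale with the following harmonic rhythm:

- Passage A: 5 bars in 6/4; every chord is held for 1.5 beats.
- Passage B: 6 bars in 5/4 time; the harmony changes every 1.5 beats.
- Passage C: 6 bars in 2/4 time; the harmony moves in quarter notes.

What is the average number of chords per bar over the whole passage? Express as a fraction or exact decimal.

52/17 chords per bar

A: 5 × 6 = 30 beats ÷ 1.5 = 20 chords.
B: 6 × 5 = 30 beats ÷ 1.5 = 20 chords.
C: 6 × 2 = 12 beats ÷ 1 = 12 chords.
Overall: 52 chords over 17 bars → 52/17 = 52/17 chords per bar.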